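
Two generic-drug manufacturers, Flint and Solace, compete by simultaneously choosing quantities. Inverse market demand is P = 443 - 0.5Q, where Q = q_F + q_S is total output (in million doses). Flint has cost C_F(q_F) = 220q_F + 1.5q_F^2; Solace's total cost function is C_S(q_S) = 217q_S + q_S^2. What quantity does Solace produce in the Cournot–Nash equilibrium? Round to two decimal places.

67.45

Flint's profit: π_F = (443 - 0.5Q)q_F - (220q_F + (3/2)q_F²). Setting ∂π_F/∂q_F = 0: 223 - 4q_F - (1/2)(q_S) = 0.
Solace's first-order condition: 226 - 3q_S - (1/2)(q_F) = 0.
So q_F = (223 - (1/2)q_S)/4 and q_S = (226 - (1/2)q_F)/3.
Solving the pair: q_F = 47.3191, q_S = 67.4468.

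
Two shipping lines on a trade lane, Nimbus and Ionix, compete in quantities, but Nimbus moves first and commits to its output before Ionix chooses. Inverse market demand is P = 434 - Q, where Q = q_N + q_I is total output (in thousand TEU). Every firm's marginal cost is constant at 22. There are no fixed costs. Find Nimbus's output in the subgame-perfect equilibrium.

206

Solve by backward induction. Given q_N, the follower Ionix maximises π_I = (434 - q_N - q_I)q_I - 22q_I.
Setting the follower's marginal profit to zero, 412 - q_N - 2q_I = 0, i.e. q_I = (412 - q_N)/2.
Nimbus substitutes q_I(q_N) into its own profit: π_N = q_N(434 - q_N - (412 - q_N)/2) - 22q_N = (228 - (1/2)q_N)q_N - 22q_N.
The leader's first-order condition 206 - q_N = 0 yields q_N = 206.
Then q_I = (412 - 206)/2 = 103.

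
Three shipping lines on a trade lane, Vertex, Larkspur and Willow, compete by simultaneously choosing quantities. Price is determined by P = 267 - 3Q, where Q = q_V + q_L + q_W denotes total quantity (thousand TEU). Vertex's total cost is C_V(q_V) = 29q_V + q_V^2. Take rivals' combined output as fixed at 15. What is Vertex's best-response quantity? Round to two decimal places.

24.13

With rivals' combined output fixed at 15, Vertex's profit is π_V = (267 - 3·15 - 3q_V)q_V - (29q_V + q_V²) = (222 - 3q_V)q_V - (29q_V + q_V²).
∂π_V/∂q_V = 193 - 8q_V = 0, so q_V = 193/8.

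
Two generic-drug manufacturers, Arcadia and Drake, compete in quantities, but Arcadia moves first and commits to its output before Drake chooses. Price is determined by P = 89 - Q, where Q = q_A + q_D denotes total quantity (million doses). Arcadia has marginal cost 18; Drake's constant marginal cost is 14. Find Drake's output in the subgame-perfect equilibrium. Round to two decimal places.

Solve by backward induction. Given q_A, the follower Drake maximises π_D = (89 - q_A - q_D)q_D - 14q_D.
Setting the follower's marginal profit to zero, 75 - q_A - 2q_D = 0, i.e. q_D = (75 - q_A)/2.
The leader anticipates this reaction. Substituting into P = 89 - Q gives P = 103/2 - (1/2)q_A, so π_A = (103/2 - (1/2)q_A)q_A - 18q_A.
Maximising: ∂π_A/∂q_A = 67/2 - q_A = 0, giving q_A = 67/2.
Then q_D = (75 - 67/2)/2 = 83/4.

20.75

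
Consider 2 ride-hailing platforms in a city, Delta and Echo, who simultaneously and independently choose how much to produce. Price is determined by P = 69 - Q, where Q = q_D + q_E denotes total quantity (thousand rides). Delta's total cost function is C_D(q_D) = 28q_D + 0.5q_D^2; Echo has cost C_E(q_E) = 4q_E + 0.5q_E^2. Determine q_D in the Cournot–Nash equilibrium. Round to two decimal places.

7.25

Delta's profit: π_D = (69 - Q)q_D - (28q_D + (1/2)q_D²). Setting ∂π_D/∂q_D = 0: 41 - 3q_D - (q_E) = 0.
Echo's first-order condition: 65 - 3q_E - (q_D) = 0.
Rearranging gives the reaction functions q_D = (41 - q_E)/3 and q_E = (65 - q_D)/3.
Solving the pair: q_D = 29/4, q_E = 77/4.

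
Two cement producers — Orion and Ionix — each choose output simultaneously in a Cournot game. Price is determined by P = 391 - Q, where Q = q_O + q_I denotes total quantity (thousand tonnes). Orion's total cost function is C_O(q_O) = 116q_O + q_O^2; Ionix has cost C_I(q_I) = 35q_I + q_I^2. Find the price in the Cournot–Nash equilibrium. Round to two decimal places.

Orion's profit: π_O = (391 - Q)q_O - (116q_O + q_O²). Setting ∂π_O/∂q_O = 0: 275 - 4q_O - (q_I) = 0.
Ionix's first-order condition: 356 - 4q_I - (q_O) = 0.
Rearranging gives the reaction functions q_O = (275 - q_I)/4 and q_I = (356 - q_O)/4.
Substituting one into the other gives q_O = 248/5 and q_I = 383/5.
Total output Q = 631/5, so price P = 391 - 631/5 = 1324/5.

264.80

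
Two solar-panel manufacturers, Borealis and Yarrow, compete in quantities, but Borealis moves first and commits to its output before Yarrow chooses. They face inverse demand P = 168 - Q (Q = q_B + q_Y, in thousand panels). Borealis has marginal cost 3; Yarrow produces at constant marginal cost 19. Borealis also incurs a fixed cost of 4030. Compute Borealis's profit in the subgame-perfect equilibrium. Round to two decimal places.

The follower Yarrow best-responds to any q_B: π_Y = (168 - Q)q_Y - 19q_Y.
Setting the follower's marginal profit to zero, 149 - q_B - 2q_Y = 0, i.e. q_Y = (149 - q_B)/2.
Borealis substitutes q_Y(q_B) into its own profit: π_B = q_B(168 - q_B - (149 - q_B)/2) - 3q_B = (187/2 - (1/2)q_B)q_B - 3q_B.
Maximising: ∂π_B/∂q_B = 181/2 - q_B = 0, giving q_B = 181/2.
Then q_Y = (149 - 181/2)/2 = 117/4.
Price P = 168 - 479/4 = 193/4.
Borealis's profit: (193/4 - 3)·(181/2) - 4030 = 521/8.

65.13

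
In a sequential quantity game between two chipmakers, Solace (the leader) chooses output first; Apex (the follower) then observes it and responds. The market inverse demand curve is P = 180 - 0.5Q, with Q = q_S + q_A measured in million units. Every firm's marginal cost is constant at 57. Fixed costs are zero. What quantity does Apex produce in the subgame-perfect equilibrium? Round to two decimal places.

61.50

The follower Apex best-responds to any q_S: π_A = (180 - 0.5Q)q_A - 57q_A.
Setting the follower's marginal profit to zero, 123 - (1/2)q_S - q_A = 0, i.e. q_A = (123 - (1/2)q_S).
The leader anticipates this reaction. Substituting into P = 180 - 0.5Q gives P = 237/2 - (1/4)q_S, so π_S = (237/2 - (1/4)q_S)q_S - 57q_S.
Maximising: ∂π_S/∂q_S = 123/2 - (1/2)q_S = 0, giving q_S = 123.
Then q_A = (123 - (1/2)·123) = 123/2.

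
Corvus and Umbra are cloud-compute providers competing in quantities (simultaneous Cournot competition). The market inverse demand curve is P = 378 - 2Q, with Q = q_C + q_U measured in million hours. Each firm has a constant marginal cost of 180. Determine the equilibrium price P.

246

Each firm earns π_i = (378 - 2Q)q_i - 180q_i.
First-order condition (treating rivals' output as given): 198 - 4q_i - 2q_j = 0.
With identical firms every q_j equals q_i, so q_j = q_i and 198 = 6q_i, giving q_i = 33.
Total output Q = 66, so price P = 378 - 2·66 = 246.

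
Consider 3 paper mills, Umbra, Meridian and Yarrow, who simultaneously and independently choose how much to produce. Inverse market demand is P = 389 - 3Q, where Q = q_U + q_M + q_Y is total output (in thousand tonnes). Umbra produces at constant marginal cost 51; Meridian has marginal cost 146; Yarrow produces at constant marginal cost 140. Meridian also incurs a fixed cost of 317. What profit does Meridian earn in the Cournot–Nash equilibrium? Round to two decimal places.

Umbra's profit: π_U = (389 - 3Q)q_U - (51q_U). Setting ∂π_U/∂q_U = 0: 338 - 6q_U - 3(q_M + q_Y) = 0.
Meridian's profit: π_M = (389 - 3Q)q_M - (146q_M). Setting ∂π_M/∂q_M = 0: 243 - 6q_M - 3(q_U + q_Y) = 0.
Yarrow's profit: π_Y = (389 - 3Q)q_Y - (140q_Y). Setting ∂π_Y/∂q_Y = 0: 249 - 6q_Y - 3(q_U + q_M) = 0.
Adding the 3 conditions: 830 − 6Q − 6Q = 0, i.e. Q = 415/6.
Back-substituting: q_U = (338 − 415/2)/3 = 87/2, q_M = (243 − 415/2)/3 = 71/6, q_Y = (249 − 415/2)/3 = 83/6.
Price P = 389 - 3·(415/6) = 363/2.
Meridian's profit: (363/2 - 146)·(71/6) - 317 = 1237/12.

103.08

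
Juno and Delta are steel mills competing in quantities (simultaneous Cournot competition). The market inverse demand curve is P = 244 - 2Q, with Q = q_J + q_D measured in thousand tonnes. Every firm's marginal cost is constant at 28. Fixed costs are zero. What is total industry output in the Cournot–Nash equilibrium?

Each firm earns π_i = (244 - 2Q)q_i - 28q_i.
First-order condition (treating rivals' output as given): 216 - 4q_i - 2q_j = 0.
By symmetry each firm produces the same amount; substituting q_j = q_i yields q_i = 216/6 = 36.
Total output Q = 36 + 36 = 72.

72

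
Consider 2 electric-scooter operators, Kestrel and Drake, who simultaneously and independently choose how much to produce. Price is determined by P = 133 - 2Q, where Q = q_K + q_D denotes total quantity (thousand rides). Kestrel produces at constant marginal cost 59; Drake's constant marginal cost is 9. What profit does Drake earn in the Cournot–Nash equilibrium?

1682

Kestrel's profit: π_K = (133 - 2Q)q_K - (59q_K). Setting ∂π_K/∂q_K = 0: 74 - 4q_K - 2(q_D) = 0.
Drake's profit: π_D = (133 - 2Q)q_D - (9q_D). Setting ∂π_D/∂q_D = 0: 124 - 4q_D - 2(q_K) = 0.
Best responses: q_K = (74 - 2q_D)/4, q_D = (124 - 2q_K)/4.
Substituting one into the other gives q_K = 4 and q_D = 29.
Price P = 133 - 2·33 = 67.
Drake's profit: (67 - 9)·29 = 1682.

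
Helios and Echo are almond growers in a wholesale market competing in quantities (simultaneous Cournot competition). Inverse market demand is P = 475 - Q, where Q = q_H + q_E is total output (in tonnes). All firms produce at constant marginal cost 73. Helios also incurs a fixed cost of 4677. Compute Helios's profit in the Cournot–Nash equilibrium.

13279

A representative firm's profit is π_i = q_i(475 - Q) - 73q_i.
First-order condition (treating rivals' output as given): 402 - 2q_i - q_j = 0.
By symmetry each firm produces the same amount; substituting q_j = q_i yields q_i = 402/3 = 134.
Price P = 475 - 268 = 207.
Helios's profit: (207 - 73)·134 - 4677 = 13279.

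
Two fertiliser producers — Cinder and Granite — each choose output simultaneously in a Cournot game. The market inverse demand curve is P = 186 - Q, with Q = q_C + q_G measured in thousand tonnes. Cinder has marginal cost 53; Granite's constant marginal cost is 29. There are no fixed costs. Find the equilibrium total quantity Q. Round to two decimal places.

96.67

Cinder's profit: π_C = (186 - Q)q_C - (53q_C). Setting ∂π_C/∂q_C = 0: 133 - 2q_C - (q_G) = 0.
Granite's profit: π_G = (186 - Q)q_G - (29q_G). Setting ∂π_G/∂q_G = 0: 157 - 2q_G - (q_C) = 0.
Rearranging gives the reaction functions q_C = (133 - q_G)/2 and q_G = (157 - q_C)/2.
Substituting one into the other gives q_C = 109/3 and q_G = 181/3.
Total output Q = 109/3 + 181/3 = 290/3.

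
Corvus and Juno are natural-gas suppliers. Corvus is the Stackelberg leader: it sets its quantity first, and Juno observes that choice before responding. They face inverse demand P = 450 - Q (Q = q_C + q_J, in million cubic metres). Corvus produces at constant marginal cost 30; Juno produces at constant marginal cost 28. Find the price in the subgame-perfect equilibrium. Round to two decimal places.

134.50

The follower Juno best-responds to any q_C: π_J = (450 - Q)q_J - 28q_J.
Setting the follower's marginal profit to zero, 422 - q_C - 2q_J = 0, i.e. q_J = (422 - q_C)/2.
The leader anticipates this reaction. Substituting into P = 450 - Q gives P = 239 - (1/2)q_C, so π_C = (239 - (1/2)q_C)q_C - 30q_C.
Maximising: ∂π_C/∂q_C = 209 - q_C = 0, giving q_C = 209.
Then q_J = (422 - 209)/2 = 213/2.
Total output Q = 631/2, so price P = 450 - 631/2 = 269/2.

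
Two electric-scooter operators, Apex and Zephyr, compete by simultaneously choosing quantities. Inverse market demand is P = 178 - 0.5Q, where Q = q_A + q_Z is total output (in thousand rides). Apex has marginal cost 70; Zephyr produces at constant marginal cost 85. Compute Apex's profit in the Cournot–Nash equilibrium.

3362

Apex's profit: π_A = (178 - 0.5Q)q_A - (70q_A). Setting ∂π_A/∂q_A = 0: 108 - q_A - (1/2)(q_Z) = 0.
Zephyr's profit: π_Z = (178 - 0.5Q)q_Z - (85q_Z). Setting ∂π_Z/∂q_Z = 0: 93 - q_Z - (1/2)(q_A) = 0.
Rearranging gives the reaction functions q_A = (108 - (1/2)q_Z) and q_Z = (93 - (1/2)q_A).
Solving the pair: q_A = 82, q_Z = 52.
Price P = 178 - (1/2)·134 = 111.
Apex's profit: (111 - 70)·82 = 3362.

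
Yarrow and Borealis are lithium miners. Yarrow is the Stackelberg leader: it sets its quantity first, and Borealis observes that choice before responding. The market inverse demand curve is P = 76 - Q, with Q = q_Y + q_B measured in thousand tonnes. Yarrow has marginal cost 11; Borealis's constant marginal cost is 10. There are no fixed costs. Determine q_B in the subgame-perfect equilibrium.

17

Solve by backward induction. Given q_Y, the follower Borealis maximises π_B = (76 - q_Y - q_B)q_B - 10q_B.
Setting the follower's marginal profit to zero, 66 - q_Y - 2q_B = 0, i.e. q_B = (66 - q_Y)/2.
The leader anticipates this reaction. Substituting into P = 76 - Q gives P = 43 - (1/2)q_Y, so π_Y = (43 - (1/2)q_Y)q_Y - 11q_Y.
Maximising: ∂π_Y/∂q_Y = 32 - q_Y = 0, giving q_Y = 32.
Then q_B = (66 - 32)/2 = 17.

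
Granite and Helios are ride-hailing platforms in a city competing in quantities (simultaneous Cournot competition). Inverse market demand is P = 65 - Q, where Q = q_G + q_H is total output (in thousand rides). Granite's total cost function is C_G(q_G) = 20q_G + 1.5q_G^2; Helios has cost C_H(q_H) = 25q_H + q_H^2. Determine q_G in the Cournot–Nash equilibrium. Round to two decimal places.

Granite's profit: π_G = (65 - Q)q_G - (20q_G + (3/2)q_G²). Setting ∂π_G/∂q_G = 0: 45 - 5q_G - (q_H) = 0.
Helios's profit: π_H = (65 - Q)q_H - (25q_H + q_H²). Setting ∂π_H/∂q_H = 0: 40 - 4q_H - (q_G) = 0.
So q_G = (45 - q_H)/5 and q_H = (40 - q_G)/4.
Substituting one into the other gives q_G = 140/19 and q_H = 155/19.

7.37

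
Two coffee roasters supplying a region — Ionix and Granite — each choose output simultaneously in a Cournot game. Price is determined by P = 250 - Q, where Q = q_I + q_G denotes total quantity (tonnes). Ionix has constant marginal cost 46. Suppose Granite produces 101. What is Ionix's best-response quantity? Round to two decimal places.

With the rival's output fixed at 101, Ionix's profit is π_I = (250 - 101 - q_I)q_I - (46q_I) = (149 - q_I)q_I - (46q_I).
∂π_I/∂q_I = 103 - 2q_I = 0, so q_I = 103/2.

51.50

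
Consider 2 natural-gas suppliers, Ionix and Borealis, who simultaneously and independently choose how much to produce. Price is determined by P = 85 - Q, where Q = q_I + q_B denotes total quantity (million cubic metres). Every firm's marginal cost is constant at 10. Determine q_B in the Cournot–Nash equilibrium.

A representative firm's profit is π_i = q_i(85 - Q) - 10q_i.
First-order condition (treating rivals' output as given): 75 - 2q_i - q_j = 0.
With identical firms every q_j equals q_i, so q_j = q_i and 75 = 3q_i, giving q_i = 25.

25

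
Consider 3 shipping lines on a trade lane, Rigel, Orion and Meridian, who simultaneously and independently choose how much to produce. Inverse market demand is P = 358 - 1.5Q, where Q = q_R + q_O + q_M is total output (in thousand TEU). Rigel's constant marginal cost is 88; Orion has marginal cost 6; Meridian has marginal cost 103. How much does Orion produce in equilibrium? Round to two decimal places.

88.50

Rigel's profit: π_R = (358 - 1.5Q)q_R - (88q_R). Setting ∂π_R/∂q_R = 0: 270 - 3q_R - (3/2)(q_O + q_M) = 0.
Orion's profit: π_O = (358 - 1.5Q)q_O - (6q_O). Setting ∂π_O/∂q_O = 0: 352 - 3q_O - (3/2)(q_R + q_M) = 0.
Meridian's profit: π_M = (358 - 1.5Q)q_M - (103q_M). Setting ∂π_M/∂q_M = 0: 255 - 3q_M - (3/2)(q_R + q_O) = 0.
Adding the 3 first-order conditions: 877 − 6Q = 0, so Q = 877/6.
Back-substituting: q_R = (270 − 877/4)/(3/2) = 203/6, q_O = (352 − 877/4)/(3/2) = 177/2, q_M = (255 − 877/4)/(3/2) = 143/6.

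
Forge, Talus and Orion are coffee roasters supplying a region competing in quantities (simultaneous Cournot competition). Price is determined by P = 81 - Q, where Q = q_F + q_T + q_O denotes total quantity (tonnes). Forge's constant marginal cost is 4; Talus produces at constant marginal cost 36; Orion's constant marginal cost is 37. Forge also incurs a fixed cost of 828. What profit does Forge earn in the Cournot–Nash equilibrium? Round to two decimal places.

432.25

Forge's profit: π_F = (81 - Q)q_F - (4q_F). Setting ∂π_F/∂q_F = 0: 77 - 2q_F - (q_T + q_O) = 0.
Talus's profit: π_T = (81 - Q)q_T - (36q_T). Setting ∂π_T/∂q_T = 0: 45 - 2q_T - (q_F + q_O) = 0.
Orion's first-order condition: 44 - 2q_O - (q_F + q_T) = 0.
Summing all 3 equations gives 166 − 4Q = 0, hence Q = 83/2.
Back-substituting: q_F = (77 − 83/2) = 71/2, q_T = (45 − 83/2) = 7/2, q_O = (44 − 83/2) = 5/2.
Price P = 81 - 83/2 = 79/2.
Forge's profit: (79/2 - 4)·(71/2) - 828 = 1729/4.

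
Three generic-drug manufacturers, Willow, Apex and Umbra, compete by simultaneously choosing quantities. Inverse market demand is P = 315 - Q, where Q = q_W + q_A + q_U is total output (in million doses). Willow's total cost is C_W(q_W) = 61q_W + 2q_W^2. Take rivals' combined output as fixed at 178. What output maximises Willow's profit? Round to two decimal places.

With rivals' combined output fixed at 178, Willow's profit is π_W = (315 - 178 - q_W)q_W - (61q_W + 2q_W²) = (137 - q_W)q_W - (61q_W + 2q_W²).
∂π_W/∂q_W = 76 - 6q_W = 0, so q_W = 38/3.

12.67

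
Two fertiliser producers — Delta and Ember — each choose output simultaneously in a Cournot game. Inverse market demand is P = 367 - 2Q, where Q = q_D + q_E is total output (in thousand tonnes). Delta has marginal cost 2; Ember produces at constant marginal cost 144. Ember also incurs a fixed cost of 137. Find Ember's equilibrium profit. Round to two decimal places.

Delta's profit: π_D = (367 - 2Q)q_D - (2q_D). Setting ∂π_D/∂q_D = 0: 365 - 4q_D - 2(q_E) = 0.
Ember's profit: π_E = (367 - 2Q)q_E - (144q_E). Setting ∂π_E/∂q_E = 0: 223 - 4q_E - 2(q_D) = 0.
Rearranging gives the reaction functions q_D = (365 - 2q_E)/4 and q_E = (223 - 2q_D)/4.
Substituting one into the other gives q_D = 169/2 and q_E = 27/2.
Price P = 367 - 2·98 = 171.
Ember's profit: (171 - 144)·(27/2) - 137 = 455/2.

227.50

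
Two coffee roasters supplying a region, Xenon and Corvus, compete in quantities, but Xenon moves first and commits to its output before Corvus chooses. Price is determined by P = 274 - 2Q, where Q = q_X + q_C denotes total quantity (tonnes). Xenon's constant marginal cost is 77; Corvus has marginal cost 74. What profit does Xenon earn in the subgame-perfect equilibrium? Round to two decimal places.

Solve by backward induction. Given q_X, the follower Corvus maximises π_C = (274 - 2q_X - 2q_C)q_C - 74q_C.
Setting the follower's marginal profit to zero, 200 - 2q_X - 4q_C = 0, i.e. q_C = (200 - 2q_X)/4.
Xenon substitutes q_C(q_X) into its own profit: π_X = q_X(274 - 2q_X - (200 - 2q_X)/2) - 77q_X = (174 - q_X)q_X - 77q_X.
Leader FOC: 97 - 2q_X = 0, so q_X = 97/2.
Then q_C = (200 - 2·(97/2))/4 = 103/4.
Price P = 274 - 2·(297/4) = 251/2.
Xenon's profit: (251/2 - 77)·(97/2) = 2352.2500.

2352.25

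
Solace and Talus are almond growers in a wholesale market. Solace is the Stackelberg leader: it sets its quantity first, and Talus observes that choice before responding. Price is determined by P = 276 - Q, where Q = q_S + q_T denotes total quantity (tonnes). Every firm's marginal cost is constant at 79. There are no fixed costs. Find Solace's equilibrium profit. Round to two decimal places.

4851.13

The follower Talus best-responds to any q_S: π_T = (276 - Q)q_T - 79q_T.
∂π_T/∂q_T = 197 - q_S - 2q_T = 0 gives the reaction function q_T = (197 - q_S)/2.
The leader anticipates this reaction. Substituting into P = 276 - Q gives P = 355/2 - (1/2)q_S, so π_S = (355/2 - (1/2)q_S)q_S - 79q_S.
Maximising: ∂π_S/∂q_S = 197/2 - q_S = 0, giving q_S = 197/2.
Then q_T = (197 - 197/2)/2 = 197/4.
Price P = 276 - 591/4 = 513/4.
Solace's profit: (513/4 - 79)·(197/2) = 4851.1250.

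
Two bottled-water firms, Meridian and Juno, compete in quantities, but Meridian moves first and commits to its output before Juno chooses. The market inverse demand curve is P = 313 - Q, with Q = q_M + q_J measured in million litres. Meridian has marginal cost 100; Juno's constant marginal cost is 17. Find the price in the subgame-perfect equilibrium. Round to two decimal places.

Solve by backward induction. Given q_M, the follower Juno maximises π_J = (313 - q_M - q_J)q_J - 17q_J.
Setting the follower's marginal profit to zero, 296 - q_M - 2q_J = 0, i.e. q_J = (296 - q_M)/2.
Meridian substitutes q_J(q_M) into its own profit: π_M = q_M(313 - q_M - (296 - q_M)/2) - 100q_M = (165 - (1/2)q_M)q_M - 100q_M.
Leader FOC: 65 - q_M = 0, so q_M = 65.
Then q_J = (296 - 65)/2 = 231/2.
Total output Q = 361/2, so price P = 313 - 361/2 = 265/2.

132.50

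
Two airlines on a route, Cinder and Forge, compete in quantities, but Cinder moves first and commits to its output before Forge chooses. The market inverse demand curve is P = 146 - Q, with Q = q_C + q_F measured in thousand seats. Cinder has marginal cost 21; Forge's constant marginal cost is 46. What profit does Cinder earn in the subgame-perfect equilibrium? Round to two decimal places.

The follower Forge best-responds to any q_C: π_F = (146 - Q)q_F - 46q_F.
Follower FOC: 100 - q_C - 2q_F = 0, so q_F(q_C) = (100 - q_C)/2.
Cinder substitutes q_F(q_C) into its own profit: π_C = q_C(146 - q_C - (100 - q_C)/2) - 21q_C = (96 - (1/2)q_C)q_C - 21q_C.
Maximising: ∂π_C/∂q_C = 75 - q_C = 0, giving q_C = 75.
Then q_F = (100 - 75)/2 = 25/2.
Price P = 146 - 175/2 = 117/2.
Cinder's profit: (117/2 - 21)·75 = 2812.5000.

2812.50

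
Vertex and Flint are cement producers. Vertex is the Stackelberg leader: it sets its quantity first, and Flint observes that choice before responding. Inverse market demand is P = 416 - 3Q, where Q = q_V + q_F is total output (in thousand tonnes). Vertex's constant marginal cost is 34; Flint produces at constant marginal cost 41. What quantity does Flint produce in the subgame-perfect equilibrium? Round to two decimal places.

30.08

The follower Flint best-responds to any q_V: π_F = (416 - 3Q)q_F - 41q_F.
Setting the follower's marginal profit to zero, 375 - 3q_V - 6q_F = 0, i.e. q_F = (375 - 3q_V)/6.
The leader anticipates this reaction. Substituting into P = 416 - 3Q gives P = 457/2 - (3/2)q_V, so π_V = (457/2 - (3/2)q_V)q_V - 34q_V.
Leader FOC: 389/2 - 3q_V = 0, so q_V = 389/6.
Then q_F = (375 - 3·(389/6))/6 = 361/12.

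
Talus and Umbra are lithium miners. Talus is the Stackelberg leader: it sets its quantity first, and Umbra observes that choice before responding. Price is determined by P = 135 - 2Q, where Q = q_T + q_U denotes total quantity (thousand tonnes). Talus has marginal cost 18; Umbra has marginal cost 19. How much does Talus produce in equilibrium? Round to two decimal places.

29.50

The follower Umbra best-responds to any q_T: π_U = (135 - 2Q)q_U - 19q_U.
Follower FOC: 116 - 2q_T - 4q_U = 0, so q_U(q_T) = (116 - 2q_T)/4.
The leader anticipates this reaction. Substituting into P = 135 - 2Q gives P = 77 - q_T, so π_T = (77 - q_T)q_T - 18q_T.
Maximising: ∂π_T/∂q_T = 59 - 2q_T = 0, giving q_T = 59/2.
Then q_U = (116 - 2·(59/2))/4 = 57/4.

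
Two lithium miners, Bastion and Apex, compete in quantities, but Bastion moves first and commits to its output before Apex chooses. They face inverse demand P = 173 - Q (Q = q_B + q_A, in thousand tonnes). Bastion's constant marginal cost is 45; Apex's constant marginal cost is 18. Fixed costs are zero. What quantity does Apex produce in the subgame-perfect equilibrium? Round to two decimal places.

Solve by backward induction. Given q_B, the follower Apex maximises π_A = (173 - q_B - q_A)q_A - 18q_A.
Follower FOC: 155 - q_B - 2q_A = 0, so q_A(q_B) = (155 - q_B)/2.
The leader anticipates this reaction. Substituting into P = 173 - Q gives P = 191/2 - (1/2)q_B, so π_B = (191/2 - (1/2)q_B)q_B - 45q_B.
Leader FOC: 101/2 - q_B = 0, so q_B = 101/2.
Then q_A = (155 - 101/2)/2 = 209/4.

52.25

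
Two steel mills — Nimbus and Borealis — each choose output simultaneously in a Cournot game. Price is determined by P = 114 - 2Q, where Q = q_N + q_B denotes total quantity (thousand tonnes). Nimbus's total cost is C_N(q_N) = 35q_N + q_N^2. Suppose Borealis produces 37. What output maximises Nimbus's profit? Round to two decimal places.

With the rival's output fixed at 37, Nimbus's profit is π_N = (114 - 2·37 - 2q_N)q_N - (35q_N + q_N²) = (40 - 2q_N)q_N - (35q_N + q_N²).
∂π_N/∂q_N = 5 - 6q_N = 0, so q_N = 5/6.

0.83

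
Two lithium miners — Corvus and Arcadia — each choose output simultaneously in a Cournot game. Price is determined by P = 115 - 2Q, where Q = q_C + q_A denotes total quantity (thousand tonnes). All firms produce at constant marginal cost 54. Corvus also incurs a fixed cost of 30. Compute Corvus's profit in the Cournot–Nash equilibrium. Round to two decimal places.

Each firm earns π_i = (115 - 2Q)q_i - 54q_i.
First-order condition (treating rivals' output as given): 61 - 4q_i - 2q_j = 0.
By symmetry each firm produces the same amount; substituting q_j = q_i yields q_i = 61/6.
Price P = 115 - 2·(61/3) = 223/3.
Corvus's profit: (223/3 - 54)·(61/6) - 30 = 176.7222.

176.72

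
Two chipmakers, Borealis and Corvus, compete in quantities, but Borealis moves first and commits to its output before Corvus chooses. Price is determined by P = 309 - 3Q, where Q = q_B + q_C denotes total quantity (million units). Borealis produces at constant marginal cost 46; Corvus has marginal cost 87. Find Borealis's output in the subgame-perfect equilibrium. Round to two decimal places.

50.67

Solve by backward induction. Given q_B, the follower Corvus maximises π_C = (309 - 3q_B - 3q_C)q_C - 87q_C.
Setting the follower's marginal profit to zero, 222 - 3q_B - 6q_C = 0, i.e. q_C = (222 - 3q_B)/6.
The leader anticipates this reaction. Substituting into P = 309 - 3Q gives P = 198 - (3/2)q_B, so π_B = (198 - (3/2)q_B)q_B - 46q_B.
The leader's first-order condition 152 - 3q_B = 0 yields q_B = 152/3.
Then q_C = (222 - 3·(152/3))/6 = 35/3.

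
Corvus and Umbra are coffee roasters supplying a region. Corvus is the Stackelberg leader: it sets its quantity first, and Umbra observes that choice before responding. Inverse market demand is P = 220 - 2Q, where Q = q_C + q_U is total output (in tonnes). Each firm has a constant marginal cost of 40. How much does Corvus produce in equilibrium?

Solve by backward induction. Given q_C, the follower Umbra maximises π_U = (220 - 2q_C - 2q_U)q_U - 40q_U.
Setting the follower's marginal profit to zero, 180 - 2q_C - 4q_U = 0, i.e. q_U = (180 - 2q_C)/4.
Corvus substitutes q_U(q_C) into its own profit: π_C = q_C(220 - 2q_C - (180 - 2q_C)/2) - 40q_C = (130 - q_C)q_C - 40q_C.
Maximising: ∂π_C/∂q_C = 90 - 2q_C = 0, giving q_C = 45.
Then q_U = (180 - 2·45)/4 = 45/2.

45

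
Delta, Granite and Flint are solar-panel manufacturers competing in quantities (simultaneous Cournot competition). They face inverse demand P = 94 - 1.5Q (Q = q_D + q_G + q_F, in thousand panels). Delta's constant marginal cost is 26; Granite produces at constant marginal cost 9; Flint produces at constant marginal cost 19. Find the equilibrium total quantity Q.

Delta's profit: π_D = (94 - 1.5Q)q_D - (26q_D). Setting ∂π_D/∂q_D = 0: 68 - 3q_D - (3/2)(q_G + q_F) = 0.
Granite's first-order condition: 85 - 3q_G - (3/2)(q_D + q_F) = 0.
Flint's first-order condition: 75 - 3q_F - (3/2)(q_D + q_G) = 0.
Summing all 3 equations gives 228 − 6Q = 0, hence Q = 38.
Back-substituting: q_D = (68 − 57)/(3/2) = 22/3, q_G = (85 − 57)/(3/2) = 56/3, q_F = (75 − 57)/(3/2) = 12.
Total output Q = 22/3 + 56/3 + 12 = 38.

38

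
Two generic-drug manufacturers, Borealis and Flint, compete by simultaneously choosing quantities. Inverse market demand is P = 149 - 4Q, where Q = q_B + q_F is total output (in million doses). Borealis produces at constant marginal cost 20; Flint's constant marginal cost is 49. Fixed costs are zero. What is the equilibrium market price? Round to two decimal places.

Borealis's profit: π_B = (149 - 4Q)q_B - (20q_B). Setting ∂π_B/∂q_B = 0: 129 - 8q_B - 4(q_F) = 0.
Flint's first-order condition: 100 - 8q_F - 4(q_B) = 0.
So q_B = (129 - 4q_F)/8 and q_F = (100 - 4q_B)/8.
Substituting one into the other gives q_B = 79/6 and q_F = 71/12.
Total output Q = 229/12, so price P = 149 - 4·(229/12) = 218/3.

72.67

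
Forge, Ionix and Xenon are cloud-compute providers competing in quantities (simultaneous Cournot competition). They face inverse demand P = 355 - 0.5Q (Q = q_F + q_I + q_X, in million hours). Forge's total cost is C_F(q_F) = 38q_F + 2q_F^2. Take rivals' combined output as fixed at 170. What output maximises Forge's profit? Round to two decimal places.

With rivals' combined output fixed at 170, Forge's profit is π_F = (355 - (1/2)·170 - (1/2)q_F)q_F - (38q_F + 2q_F²) = (270 - (1/2)q_F)q_F - (38q_F + 2q_F²).
∂π_F/∂q_F = 232 - 5q_F = 0, so q_F = 232/5.

46.40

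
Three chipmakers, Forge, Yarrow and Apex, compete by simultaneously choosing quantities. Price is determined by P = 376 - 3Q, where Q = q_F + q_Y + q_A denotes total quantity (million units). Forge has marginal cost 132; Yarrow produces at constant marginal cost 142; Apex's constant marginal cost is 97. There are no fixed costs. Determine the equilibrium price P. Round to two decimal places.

186.75

Forge's profit: π_F = (376 - 3Q)q_F - (132q_F). Setting ∂π_F/∂q_F = 0: 244 - 6q_F - 3(q_Y + q_A) = 0.
Yarrow's first-order condition: 234 - 6q_Y - 3(q_F + q_A) = 0.
Apex's profit: π_A = (376 - 3Q)q_A - (97q_A). Setting ∂π_A/∂q_A = 0: 279 - 6q_A - 3(q_F + q_Y) = 0.
Adding the 3 conditions: 757 − 6Q − 6Q = 0, i.e. Q = 757/12.
Back-substituting: q_F = (244 − 757/4)/3 = 73/4, q_Y = (234 − 757/4)/3 = 179/12, q_A = (279 − 757/4)/3 = 359/12.
Total output Q = 757/12, so price P = 376 - 3·(757/12) = 747/4.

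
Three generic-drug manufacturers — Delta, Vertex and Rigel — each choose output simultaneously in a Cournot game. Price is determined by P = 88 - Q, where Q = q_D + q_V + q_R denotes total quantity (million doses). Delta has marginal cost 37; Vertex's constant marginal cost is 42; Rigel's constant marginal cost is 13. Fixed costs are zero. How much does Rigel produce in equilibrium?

Delta's profit: π_D = (88 - Q)q_D - (37q_D). Setting ∂π_D/∂q_D = 0: 51 - 2q_D - (q_V + q_R) = 0.
Vertex's first-order condition: 46 - 2q_V - (q_D + q_R) = 0.
Rigel's first-order condition: 75 - 2q_R - (q_D + q_V) = 0.
Adding the 3 conditions: 172 − 2Q − 2Q = 0, i.e. Q = 43.
Back-substituting: q_D = (51 − 43) = 8, q_V = (46 − 43) = 3, q_R = (75 − 43) = 32.

32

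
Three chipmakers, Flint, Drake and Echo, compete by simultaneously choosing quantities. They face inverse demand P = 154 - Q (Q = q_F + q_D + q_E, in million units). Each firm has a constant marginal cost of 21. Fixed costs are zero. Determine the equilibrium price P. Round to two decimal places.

Each firm earns π_i = (154 - Q)q_i - 21q_i.
First-order condition (treating rivals' output as given): 133 - 2q_i - Σ_{j≠i} q_j = 0.
With identical firms every q_j equals q_i, so Σ_{j≠i} q_j = 2q_i and 133 = 4q_i, giving q_i = 133/4.
Total output Q = 399/4, so price P = 154 - 399/4 = 217/4.

54.25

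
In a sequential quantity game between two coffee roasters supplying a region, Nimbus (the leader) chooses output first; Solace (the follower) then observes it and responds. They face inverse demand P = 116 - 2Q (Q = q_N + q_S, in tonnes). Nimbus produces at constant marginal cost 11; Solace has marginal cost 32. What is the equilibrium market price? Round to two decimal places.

42.50

Solve by backward induction. Given q_N, the follower Solace maximises π_S = (116 - 2q_N - 2q_S)q_S - 32q_S.
Setting the follower's marginal profit to zero, 84 - 2q_N - 4q_S = 0, i.e. q_S = (84 - 2q_N)/4.
The leader anticipates this reaction. Substituting into P = 116 - 2Q gives P = 74 - q_N, so π_N = (74 - q_N)q_N - 11q_N.
Leader FOC: 63 - 2q_N = 0, so q_N = 63/2.
Then q_S = (84 - 2·(63/2))/4 = 21/4.
Total output Q = 147/4, so price P = 116 - 2·(147/4) = 85/2.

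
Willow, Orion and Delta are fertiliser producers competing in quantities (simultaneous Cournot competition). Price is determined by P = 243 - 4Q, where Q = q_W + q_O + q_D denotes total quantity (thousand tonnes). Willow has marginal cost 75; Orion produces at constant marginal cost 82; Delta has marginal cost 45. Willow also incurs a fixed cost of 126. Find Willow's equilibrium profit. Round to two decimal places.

Willow's profit: π_W = (243 - 4Q)q_W - (75q_W). Setting ∂π_W/∂q_W = 0: 168 - 8q_W - 4(q_O + q_D) = 0.
Orion's first-order condition: 161 - 8q_O - 4(q_W + q_D) = 0.
Delta's profit: π_D = (243 - 4Q)q_D - (45q_D). Setting ∂π_D/∂q_D = 0: 198 - 8q_D - 4(q_W + q_O) = 0.
Adding the 3 conditions: 527 − 8Q − 8Q = 0, i.e. Q = 527/16.
Back-substituting: q_W = (168 − 527/4)/4 = 145/16, q_O = (161 − 527/4)/4 = 117/16, q_D = (198 − 527/4)/4 = 265/16.
Price P = 243 - 4·(527/16) = 445/4.
Willow's profit: (445/4 - 75)·(145/16) - 126 = 202.5156.

202.52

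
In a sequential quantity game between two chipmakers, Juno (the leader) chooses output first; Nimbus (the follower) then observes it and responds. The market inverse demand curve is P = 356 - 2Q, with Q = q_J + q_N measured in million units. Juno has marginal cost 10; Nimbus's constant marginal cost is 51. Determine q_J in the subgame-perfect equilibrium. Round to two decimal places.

Solve by backward induction. Given q_J, the follower Nimbus maximises π_N = (356 - 2q_J - 2q_N)q_N - 51q_N.
Follower FOC: 305 - 2q_J - 4q_N = 0, so q_N(q_J) = (305 - 2q_J)/4.
The leader anticipates this reaction. Substituting into P = 356 - 2Q gives P = 407/2 - q_J, so π_J = (407/2 - q_J)q_J - 10q_J.
Leader FOC: 387/2 - 2q_J = 0, so q_J = 387/4.
Then q_N = (305 - 2·(387/4))/4 = 223/8.

96.75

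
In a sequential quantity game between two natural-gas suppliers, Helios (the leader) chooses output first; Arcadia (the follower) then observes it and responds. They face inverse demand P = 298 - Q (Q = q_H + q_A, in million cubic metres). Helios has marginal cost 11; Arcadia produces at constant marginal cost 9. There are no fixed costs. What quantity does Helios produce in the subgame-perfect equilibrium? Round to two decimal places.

142.50

Solve by backward induction. Given q_H, the follower Arcadia maximises π_A = (298 - q_H - q_A)q_A - 9q_A.
Setting the follower's marginal profit to zero, 289 - q_H - 2q_A = 0, i.e. q_A = (289 - q_H)/2.
Helios substitutes q_A(q_H) into its own profit: π_H = q_H(298 - q_H - (289 - q_H)/2) - 11q_H = (307/2 - (1/2)q_H)q_H - 11q_H.
The leader's first-order condition 285/2 - q_H = 0 yields q_H = 285/2.
Then q_A = (289 - 285/2)/2 = 293/4.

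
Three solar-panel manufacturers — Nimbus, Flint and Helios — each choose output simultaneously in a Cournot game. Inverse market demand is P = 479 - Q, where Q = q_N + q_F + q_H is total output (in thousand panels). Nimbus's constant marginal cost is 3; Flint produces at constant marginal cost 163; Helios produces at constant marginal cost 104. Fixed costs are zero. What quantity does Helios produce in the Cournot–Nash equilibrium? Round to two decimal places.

83.25

Nimbus's profit: π_N = (479 - Q)q_N - (3q_N). Setting ∂π_N/∂q_N = 0: 476 - 2q_N - (q_F + q_H) = 0.
Flint's profit: π_F = (479 - Q)q_F - (163q_F). Setting ∂π_F/∂q_F = 0: 316 - 2q_F - (q_N + q_H) = 0.
Helios's profit: π_H = (479 - Q)q_H - (104q_H). Setting ∂π_H/∂q_H = 0: 375 - 2q_H - (q_N + q_F) = 0.
Adding the 3 conditions: 1167 − 2Q − 2Q = 0, i.e. Q = 1167/4.
Back-substituting: q_N = (476 − 1167/4) = 737/4, q_F = (316 − 1167/4) = 97/4, q_H = (375 − 1167/4) = 333/4.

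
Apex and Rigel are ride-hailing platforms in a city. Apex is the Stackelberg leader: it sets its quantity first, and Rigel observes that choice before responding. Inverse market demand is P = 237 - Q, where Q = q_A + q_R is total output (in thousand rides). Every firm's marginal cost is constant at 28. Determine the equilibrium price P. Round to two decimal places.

80.25

The follower Rigel best-responds to any q_A: π_R = (237 - Q)q_R - 28q_R.
∂π_R/∂q_R = 209 - q_A - 2q_R = 0 gives the reaction function q_R = (209 - q_A)/2.
Apex substitutes q_R(q_A) into its own profit: π_A = q_A(237 - q_A - (209 - q_A)/2) - 28q_A = (265/2 - (1/2)q_A)q_A - 28q_A.
The leader's first-order condition 209/2 - q_A = 0 yields q_A = 209/2.
Then q_R = (209 - 209/2)/2 = 209/4.
Total output Q = 627/4, so price P = 237 - 627/4 = 321/4.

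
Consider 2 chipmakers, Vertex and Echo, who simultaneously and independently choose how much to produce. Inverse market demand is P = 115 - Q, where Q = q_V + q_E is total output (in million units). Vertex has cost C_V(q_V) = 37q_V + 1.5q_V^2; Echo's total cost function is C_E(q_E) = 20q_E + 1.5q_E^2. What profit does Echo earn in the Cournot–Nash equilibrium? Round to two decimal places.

Vertex's profit: π_V = (115 - Q)q_V - (37q_V + (3/2)q_V²). Setting ∂π_V/∂q_V = 0: 78 - 5q_V - (q_E) = 0.
Echo's first-order condition: 95 - 5q_E - (q_V) = 0.
Best responses: q_V = (78 - q_E)/5, q_E = (95 - q_V)/5.
Solving the pair: q_V = 295/24, q_E = 397/24.
Price P = 115 - 173/6 = 517/6.
Echo's profit: (517/6)·(397/24) - 20·(397/24) - (3/2)(397/24)² = 684.0668.

684.07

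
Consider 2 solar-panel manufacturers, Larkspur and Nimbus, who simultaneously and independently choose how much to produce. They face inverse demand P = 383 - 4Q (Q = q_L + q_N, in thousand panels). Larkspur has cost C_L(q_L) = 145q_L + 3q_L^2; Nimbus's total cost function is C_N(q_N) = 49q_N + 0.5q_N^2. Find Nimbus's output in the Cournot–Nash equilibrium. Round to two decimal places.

33.85

Larkspur's profit: π_L = (383 - 4Q)q_L - (145q_L + 3q_L²). Setting ∂π_L/∂q_L = 0: 238 - 14q_L - 4(q_N) = 0.
Nimbus's first-order condition: 334 - 9q_N - 4(q_L) = 0.
So q_L = (238 - 4q_N)/14 and q_N = (334 - 4q_L)/9.
Solving the pair: q_L = 403/55, q_N = 1862/55.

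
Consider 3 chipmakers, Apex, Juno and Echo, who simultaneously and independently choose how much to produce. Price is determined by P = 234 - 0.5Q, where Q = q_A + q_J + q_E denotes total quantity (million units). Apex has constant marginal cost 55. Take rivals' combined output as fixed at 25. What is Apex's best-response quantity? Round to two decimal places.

166.50

With rivals' combined output fixed at 25, Apex's profit is π_A = (234 - (1/2)·25 - (1/2)q_A)q_A - (55q_A) = (443/2 - (1/2)q_A)q_A - (55q_A).
∂π_A/∂q_A = 333/2 - q_A = 0, so q_A = 333/2.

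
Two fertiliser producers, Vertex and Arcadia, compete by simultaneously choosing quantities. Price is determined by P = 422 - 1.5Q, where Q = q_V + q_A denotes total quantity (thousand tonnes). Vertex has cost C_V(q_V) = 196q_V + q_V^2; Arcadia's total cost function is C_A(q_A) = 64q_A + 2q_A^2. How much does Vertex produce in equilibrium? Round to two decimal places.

31.91

Vertex's profit: π_V = (422 - 1.5Q)q_V - (196q_V + q_V²). Setting ∂π_V/∂q_V = 0: 226 - 5q_V - (3/2)(q_A) = 0.
Arcadia's profit: π_A = (422 - 1.5Q)q_A - (64q_A + 2q_A²). Setting ∂π_A/∂q_A = 0: 358 - 7q_A - (3/2)(q_V) = 0.
Best responses: q_V = (226 - (3/2)q_A)/5, q_A = (358 - (3/2)q_V)/7.
Solving the pair: q_V = 31.9084, q_A = 44.3053.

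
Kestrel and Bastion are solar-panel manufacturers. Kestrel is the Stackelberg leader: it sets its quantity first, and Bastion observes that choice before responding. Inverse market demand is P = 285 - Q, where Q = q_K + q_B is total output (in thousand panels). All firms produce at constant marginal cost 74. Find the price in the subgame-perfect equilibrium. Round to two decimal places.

Solve by backward induction. Given q_K, the follower Bastion maximises π_B = (285 - q_K - q_B)q_B - 74q_B.
Setting the follower's marginal profit to zero, 211 - q_K - 2q_B = 0, i.e. q_B = (211 - q_K)/2.
The leader anticipates this reaction. Substituting into P = 285 - Q gives P = 359/2 - (1/2)q_K, so π_K = (359/2 - (1/2)q_K)q_K - 74q_K.
The leader's first-order condition 211/2 - q_K = 0 yields q_K = 211/2.
Then q_B = (211 - 211/2)/2 = 211/4.
Total output Q = 633/4, so price P = 285 - 633/4 = 507/4.

126.75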